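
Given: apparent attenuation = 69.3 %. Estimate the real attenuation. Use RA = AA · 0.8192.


RA = 69.3 · 0.8192

56.7706 %


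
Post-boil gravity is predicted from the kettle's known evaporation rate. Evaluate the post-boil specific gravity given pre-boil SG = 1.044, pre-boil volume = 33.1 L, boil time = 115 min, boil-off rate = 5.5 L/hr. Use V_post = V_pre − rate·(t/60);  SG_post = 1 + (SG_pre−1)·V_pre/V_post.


V_post = 33.1 − 5.5·(115/60) = 22.5583
SG_post = 1 + (1.044 − 1)·33.1/22.5583

1.0646


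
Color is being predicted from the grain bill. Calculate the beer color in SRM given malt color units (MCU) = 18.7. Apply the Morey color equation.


SRM = 1.4922 · MCU^0.6859
SRM = 1.4922 · 18.7^0.6859

11.1220 SRM


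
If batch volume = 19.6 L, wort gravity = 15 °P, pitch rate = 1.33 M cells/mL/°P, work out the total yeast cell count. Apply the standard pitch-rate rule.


cells (billions) = rate · V_L · °P
cells = 1.33 · 19.6 · 15

391.0200 billion cells


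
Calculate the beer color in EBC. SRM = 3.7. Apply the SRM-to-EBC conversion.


EBC = SRM · 1.97
EBC = 3.7 · 1.97

7.2890 EBC


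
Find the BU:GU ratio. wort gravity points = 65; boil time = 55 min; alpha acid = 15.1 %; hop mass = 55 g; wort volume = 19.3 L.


U = 1.65·0.000125^(GP/1000)·(1−e^(−0.04t))/4.15;  IBU = (α/100)·m·U·1000/V;  BU:GU = IBU/GP
U = 1.65·0.000125^(65/1000)·(1−e^(−0.04·55))/4.15 = 0.1971
IBU = (15.1/100)·55·0.1971·1000/19.3 = 84.8233
BU:GU = 84.8233/65

1.3050


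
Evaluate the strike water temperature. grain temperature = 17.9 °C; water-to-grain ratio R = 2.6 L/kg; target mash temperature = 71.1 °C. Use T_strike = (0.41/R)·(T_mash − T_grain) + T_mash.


T_strike = (0.41/2.6)·(71.1 − 17.9) + 71.1

79.4892 °C


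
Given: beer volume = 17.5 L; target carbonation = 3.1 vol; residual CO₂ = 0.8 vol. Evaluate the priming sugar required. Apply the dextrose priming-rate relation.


sugar = (target − residual)·4.0·V
sugar = (3.1 − 0.8)·4.0·17.5

161.0000 g


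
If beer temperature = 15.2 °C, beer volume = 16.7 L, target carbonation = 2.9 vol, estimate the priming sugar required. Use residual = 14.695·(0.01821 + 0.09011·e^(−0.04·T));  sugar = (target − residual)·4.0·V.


residual = 14.695·(0.01821 + 0.09011·e^(−0.04·15.2)) = 0.9885
sugar = (2.9 − 0.9885)·4.0·16.7

127.6866 g


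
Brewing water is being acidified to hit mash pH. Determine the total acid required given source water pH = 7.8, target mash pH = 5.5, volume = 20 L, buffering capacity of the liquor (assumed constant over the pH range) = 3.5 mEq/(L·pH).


acid = buffering capacity · (pH_source − pH_target) · V
acid = 3.5 · (7.8 − 5.5) · 20

161.0000 mEq


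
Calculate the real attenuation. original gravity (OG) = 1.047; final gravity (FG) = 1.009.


AA = (OG−FG)/(OG−1)·100;  RA = AA·0.8192
AA = (1.047 − 1.009)/(1.047 − 1)·100 = 80.8511
RA = 80.8511·0.8192

66.2332 %


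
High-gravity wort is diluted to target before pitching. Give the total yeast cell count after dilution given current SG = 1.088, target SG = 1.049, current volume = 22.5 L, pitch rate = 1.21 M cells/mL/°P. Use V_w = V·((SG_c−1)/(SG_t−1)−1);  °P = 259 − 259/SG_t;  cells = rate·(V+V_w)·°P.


V_w = 22.5·((1.088−1)/(1.049−1)−1) = 17.9082
V_final = 22.5 + 17.9082 = 40.4082
°P = 259 − 259/1.049 = 12.0982
cells = 1.21·40.4082·12.0982

591.5274 billion cells


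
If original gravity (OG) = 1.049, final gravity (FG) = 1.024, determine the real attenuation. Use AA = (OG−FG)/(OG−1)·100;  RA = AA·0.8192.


AA = (1.049 − 1.024)/(1.049 − 1)·100 = 51.0204
RA = 51.0204·0.8192

41.7959 %


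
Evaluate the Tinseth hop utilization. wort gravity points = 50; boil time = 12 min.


U = 1.65·0.000125^(GP/1000) · (1 − e^(−0.04·t))/4.15
bigness = 1.65·0.000125^(50/1000) = 1.0528
boil_factor = (1 − e^(−0.04·12))/4.15 = 0.0919
U = 1.0528 · 0.0919

0.0967


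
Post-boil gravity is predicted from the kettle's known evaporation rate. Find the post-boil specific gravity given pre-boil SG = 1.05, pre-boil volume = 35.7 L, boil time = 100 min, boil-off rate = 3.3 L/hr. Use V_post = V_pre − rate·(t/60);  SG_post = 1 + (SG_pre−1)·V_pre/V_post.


V_post = 35.7 − 3.3·(100/60) = 30.2000
SG_post = 1 + (1.05 − 1)·35.7/30.2000

1.0591


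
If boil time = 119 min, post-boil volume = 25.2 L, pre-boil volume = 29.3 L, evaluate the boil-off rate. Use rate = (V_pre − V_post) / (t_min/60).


rate = (29.3 − 25.2) / (119/60)

2.0672 L/hr


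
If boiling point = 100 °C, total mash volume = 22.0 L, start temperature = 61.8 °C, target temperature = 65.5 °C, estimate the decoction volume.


V_dec = V_total·(T_target − T_start)/(T_boil − T_start)
V_dec = 22.0·(65.5 − 61.8)/(100 − 61.8)

2.1309 L


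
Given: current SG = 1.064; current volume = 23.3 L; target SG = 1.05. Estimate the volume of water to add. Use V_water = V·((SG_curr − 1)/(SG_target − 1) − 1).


V_water = 23.3·((1.064 − 1)/(1.05 − 1) − 1)

6.5240 L


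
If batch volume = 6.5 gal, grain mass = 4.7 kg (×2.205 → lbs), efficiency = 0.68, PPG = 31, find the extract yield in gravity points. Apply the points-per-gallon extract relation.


points = lbs × PPG × eff / vol
lbs = 4.7 × 2.205 = 10.3635
points = 10.3635 × 31 × 0.68 / 6.5

33.6096 points


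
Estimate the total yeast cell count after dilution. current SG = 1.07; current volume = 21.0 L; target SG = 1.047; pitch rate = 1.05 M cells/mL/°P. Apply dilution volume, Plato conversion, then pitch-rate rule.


V_w = V·((SG_c−1)/(SG_t−1)−1);  °P = 259 − 259/SG_t;  cells = rate·(V+V_w)·°P
V_w = 21.0·((1.07−1)/(1.047−1)−1) = 10.2766
V_final = 21.0 + 10.2766 = 31.2766
°P = 259 − 259/1.047 = 11.6266
cells = 1.05·31.2766·11.6266

381.8209 billion cells


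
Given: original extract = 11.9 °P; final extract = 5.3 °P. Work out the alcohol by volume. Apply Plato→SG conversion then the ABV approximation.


SG = 259/(259 − P);  ABV = (OG − FG)·131.25
OG = 259/(259 − 11.9) = 1.0482
FG = 259/(259 − 5.3) = 1.0209
ABV = (1.0482 − 1.0209)·131.25

3.5789 % ABV


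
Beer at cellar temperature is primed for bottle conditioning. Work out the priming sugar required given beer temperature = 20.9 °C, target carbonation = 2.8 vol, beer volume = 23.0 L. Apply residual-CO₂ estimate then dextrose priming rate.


residual = 14.695·(0.01821 + 0.09011·e^(−0.04·T));  sugar = (target − residual)·4.0·V
residual = 14.695·(0.01821 + 0.09011·e^(−0.04·20.9)) = 0.8415
sugar = (2.8 − 0.8415)·4.0·23.0

180.1780 g


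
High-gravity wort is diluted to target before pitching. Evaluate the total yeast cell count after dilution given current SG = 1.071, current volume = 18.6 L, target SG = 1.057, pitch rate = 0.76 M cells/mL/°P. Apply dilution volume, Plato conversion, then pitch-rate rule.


V_w = V·((SG_c−1)/(SG_t−1)−1);  °P = 259 − 259/SG_t;  cells = rate·(V+V_w)·°P
V_w = 18.6·((1.071−1)/(1.057−1)−1) = 4.5684
V_final = 18.6 + 4.5684 = 23.1684
°P = 259 − 259/1.057 = 13.9669
cells = 0.76·23.1684·13.9669

245.9290 billion cells


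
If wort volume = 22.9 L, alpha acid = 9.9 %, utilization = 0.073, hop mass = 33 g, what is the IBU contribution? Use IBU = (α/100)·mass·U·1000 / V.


IBU = (9.9/100)·33·0.073·1000 / 22.9

10.4145 IBU


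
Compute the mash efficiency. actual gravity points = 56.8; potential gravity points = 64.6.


efficiency = actual / potential × 100
efficiency = 56.8 / 64.6 × 100

87.9257 %


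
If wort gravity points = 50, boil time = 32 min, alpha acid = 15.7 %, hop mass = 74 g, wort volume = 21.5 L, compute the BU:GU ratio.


U = 1.65·0.000125^(GP/1000)·(1−e^(−0.04t))/4.15;  IBU = (α/100)·m·U·1000/V;  BU:GU = IBU/GP
U = 1.65·0.000125^(50/1000)·(1−e^(−0.04·32))/4.15 = 0.1831
IBU = (15.7/100)·74·0.1831·1000/21.5 = 98.9667
BU:GU = 98.9667/50

1.9793


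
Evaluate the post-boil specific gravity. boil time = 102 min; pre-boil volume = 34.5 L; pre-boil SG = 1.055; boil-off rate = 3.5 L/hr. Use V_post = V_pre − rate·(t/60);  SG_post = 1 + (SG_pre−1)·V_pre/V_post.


V_post = 34.5 − 3.5·(102/60) = 28.5500
SG_post = 1 + (1.055 − 1)·34.5/28.5500

1.0665


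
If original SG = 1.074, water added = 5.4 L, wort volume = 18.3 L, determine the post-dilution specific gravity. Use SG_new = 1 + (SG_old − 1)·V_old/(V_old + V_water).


pts = (1.074 − 1)·1000·18.3/(18.3 + 5.4) = 57.1392
SG_new = 1 + 57.1392/1000

1.0571


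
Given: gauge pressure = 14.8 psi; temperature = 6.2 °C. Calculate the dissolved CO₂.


vols = (P + 14.695)·(0.01821 + 0.09011·e^(−0.04·T))
vols = (14.8 + 14.695)·(0.01821 + 0.09011·e^(−0.04·6.2))

2.6111 volumes


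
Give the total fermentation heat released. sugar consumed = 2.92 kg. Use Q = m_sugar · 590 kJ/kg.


Q = 2.92 · 590

1722.8000 kJ


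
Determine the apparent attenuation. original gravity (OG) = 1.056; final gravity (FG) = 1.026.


AA = (OG − FG)/(OG − 1) · 100
AA = (1.056 − 1.026)/(1.056 − 1) · 100

53.5714 %


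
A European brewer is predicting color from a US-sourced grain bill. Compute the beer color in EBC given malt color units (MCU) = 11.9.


SRM = 1.4922·MCU^0.6859;  EBC = SRM·1.97
SRM = 1.4922·11.9^0.6859 = 8.1573
EBC = 8.1573·1.97

16.0698 EBC


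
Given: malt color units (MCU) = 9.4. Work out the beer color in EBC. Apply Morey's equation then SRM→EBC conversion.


SRM = 1.4922·MCU^0.6859;  EBC = SRM·1.97
SRM = 1.4922·9.4^0.6859 = 6.9390
EBC = 6.9390·1.97

13.6698 EBC


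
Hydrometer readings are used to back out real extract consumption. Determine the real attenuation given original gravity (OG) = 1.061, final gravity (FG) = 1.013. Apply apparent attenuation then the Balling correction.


AA = (OG−FG)/(OG−1)·100;  RA = AA·0.8192
AA = (1.061 − 1.013)/(1.061 − 1)·100 = 78.6885
RA = 78.6885·0.8192

64.4616 %


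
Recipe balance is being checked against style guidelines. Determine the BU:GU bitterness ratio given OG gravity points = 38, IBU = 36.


BU:GU = IBU / OG_points
BU:GU = 36 / 38

0.9474


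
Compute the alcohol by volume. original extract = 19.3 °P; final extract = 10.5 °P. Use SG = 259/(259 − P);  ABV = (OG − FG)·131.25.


OG = 259/(259 − 19.3) = 1.0805
FG = 259/(259 − 10.5) = 1.0423
ABV = (1.0805 − 1.0423)·131.25

5.0221 % ABV


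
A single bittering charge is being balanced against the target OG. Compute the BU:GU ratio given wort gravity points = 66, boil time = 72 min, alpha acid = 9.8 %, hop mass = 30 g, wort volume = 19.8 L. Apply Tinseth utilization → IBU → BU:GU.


U = 1.65·0.000125^(GP/1000)·(1−e^(−0.04t))/4.15;  IBU = (α/100)·m·U·1000/V;  BU:GU = IBU/GP
U = 1.65·0.000125^(66/1000)·(1−e^(−0.04·72))/4.15 = 0.2074
IBU = (9.8/100)·30·0.2074·1000/19.8 = 30.7910
BU:GU = 30.7910/66

0.4665


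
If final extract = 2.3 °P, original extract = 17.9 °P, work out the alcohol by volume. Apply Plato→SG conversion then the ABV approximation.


SG = 259/(259 − P);  ABV = (OG − FG)·131.25
OG = 259/(259 − 17.9) = 1.0742
FG = 259/(259 − 2.3) = 1.0090
ABV = (1.0742 − 1.0090)·131.25

8.5684 % ABV


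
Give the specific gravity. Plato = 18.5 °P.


SG = 259/(259 − P)
SG = 259/(259 − 18.5)

1.0769


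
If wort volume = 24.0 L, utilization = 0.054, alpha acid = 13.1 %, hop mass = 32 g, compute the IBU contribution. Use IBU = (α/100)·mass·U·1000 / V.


IBU = (13.1/100)·32·0.054·1000 / 24.0

9.4320 IBU


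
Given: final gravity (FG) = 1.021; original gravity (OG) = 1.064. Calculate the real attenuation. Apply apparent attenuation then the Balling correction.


AA = (OG−FG)/(OG−1)·100;  RA = AA·0.8192
AA = (1.064 − 1.021)/(1.064 − 1)·100 = 67.1875
RA = 67.1875·0.8192

55.0400 %


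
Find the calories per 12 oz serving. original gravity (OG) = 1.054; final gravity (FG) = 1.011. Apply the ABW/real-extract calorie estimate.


ABW = (OG−FG)·131.25·0.79/FG;  °P = 259 − 259/SG (for OG→OE and FG→AE);  RE = 0.1808·OE + 0.8192·AE;  Cal = (6.9·ABW + 4·(RE−0.1))·FG·3.55
ABW = (1.054 − 1.011)·131.25·0.79/1.011 = 4.4101
OE = 259 − 259/1.054 = 13.2694 °P
AE = 259 − 259/1.011 = 2.8180 °P
RE = 0.1808·13.2694 + 0.8192·2.8180 = 4.7076 °P
Cal = (6.9·4.4101 + 4·(4.7076−0.1))·1.011·3.55

175.3605 kcal


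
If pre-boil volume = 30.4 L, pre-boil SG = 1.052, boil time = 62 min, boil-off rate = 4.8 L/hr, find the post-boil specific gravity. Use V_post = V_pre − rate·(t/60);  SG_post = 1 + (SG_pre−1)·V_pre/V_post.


V_post = 30.4 − 4.8·(62/60) = 25.4400
SG_post = 1 + (1.052 − 1)·30.4/25.4400

1.0621


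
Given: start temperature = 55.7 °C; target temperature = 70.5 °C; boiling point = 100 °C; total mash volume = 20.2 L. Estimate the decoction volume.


V_dec = V_total·(T_target − T_start)/(T_boil − T_start)
V_dec = 20.2·(70.5 − 55.7)/(100 − 55.7)

6.7485 L


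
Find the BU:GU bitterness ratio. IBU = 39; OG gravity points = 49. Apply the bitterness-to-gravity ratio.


BU:GU = IBU / OG_points
BU:GU = 39 / 49

0.7959


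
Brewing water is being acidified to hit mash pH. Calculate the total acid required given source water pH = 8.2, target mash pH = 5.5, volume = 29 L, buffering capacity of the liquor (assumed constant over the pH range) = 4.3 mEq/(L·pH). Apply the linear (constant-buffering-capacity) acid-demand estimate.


acid = buffering capacity · (pH_source − pH_target) · V
acid = 4.3 · (8.2 − 5.5) · 29

336.6900 mEq


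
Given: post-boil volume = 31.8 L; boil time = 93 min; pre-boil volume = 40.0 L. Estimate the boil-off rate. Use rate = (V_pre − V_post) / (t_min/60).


rate = (40.0 − 31.8) / (93/60)

5.2903 L/hr


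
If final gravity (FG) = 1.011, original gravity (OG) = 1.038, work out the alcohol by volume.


ABV = (OG − FG) · 131.25
ABV = (1.038 − 1.011) · 131.25

3.5438 % ABV


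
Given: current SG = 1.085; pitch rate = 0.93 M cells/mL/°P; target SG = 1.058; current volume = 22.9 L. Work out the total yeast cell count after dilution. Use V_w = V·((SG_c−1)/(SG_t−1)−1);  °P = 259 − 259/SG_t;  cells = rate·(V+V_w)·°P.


V_w = 22.9·((1.085−1)/(1.058−1)−1) = 10.6603
V_final = 22.9 + 10.6603 = 33.5603
°P = 259 − 259/1.058 = 14.1985
cells = 0.93·33.5603·14.1985

443.1507 billion cells


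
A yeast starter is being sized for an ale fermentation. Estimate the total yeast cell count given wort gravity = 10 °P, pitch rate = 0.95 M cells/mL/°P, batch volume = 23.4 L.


cells (billions) = rate · V_L · °P
cells = 0.95 · 23.4 · 10

222.3000 billion cells


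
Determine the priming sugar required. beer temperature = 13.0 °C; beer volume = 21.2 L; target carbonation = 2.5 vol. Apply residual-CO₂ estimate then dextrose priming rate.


residual = 14.695·(0.01821 + 0.09011·e^(−0.04·T));  sugar = (target − residual)·4.0·V
residual = 14.695·(0.01821 + 0.09011·e^(−0.04·13.0)) = 1.0548
sugar = (2.5 − 1.0548)·4.0·21.2

122.5496 g


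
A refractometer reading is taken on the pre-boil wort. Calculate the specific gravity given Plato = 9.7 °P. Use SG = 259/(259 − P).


SG = 259/(259 − 9.7)

1.0389


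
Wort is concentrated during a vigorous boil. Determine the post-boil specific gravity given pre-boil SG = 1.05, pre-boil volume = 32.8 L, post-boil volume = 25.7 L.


SG_post = 1 + (SG_pre − 1)·V_pre/V_post
pts_pre = (1.05 − 1)·1000 = 50.0000
pts_post = 50.0000·32.8/25.7 = 63.8132
SG_post = 1 + 63.8132/1000

1.0638


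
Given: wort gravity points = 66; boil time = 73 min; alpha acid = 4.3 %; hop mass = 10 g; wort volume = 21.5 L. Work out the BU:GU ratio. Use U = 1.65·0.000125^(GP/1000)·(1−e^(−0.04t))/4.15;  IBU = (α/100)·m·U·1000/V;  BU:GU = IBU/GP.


U = 1.65·0.000125^(66/1000)·(1−e^(−0.04·73))/4.15 = 0.2079
IBU = (4.3/100)·10·0.2079·1000/21.5 = 4.1570
BU:GU = 4.1570/66

0.0630


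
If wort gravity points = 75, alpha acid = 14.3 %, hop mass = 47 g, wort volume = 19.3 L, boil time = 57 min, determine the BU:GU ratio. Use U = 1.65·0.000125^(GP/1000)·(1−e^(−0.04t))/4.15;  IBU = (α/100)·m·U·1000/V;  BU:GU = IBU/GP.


U = 1.65·0.000125^(75/1000)·(1−e^(−0.04·57))/4.15 = 0.1819
IBU = (14.3/100)·47·0.1819·1000/19.3 = 63.3461
BU:GU = 63.3461/75

0.8446


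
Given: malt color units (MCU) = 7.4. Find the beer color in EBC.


SRM = 1.4922·MCU^0.6859;  EBC = SRM·1.97
SRM = 1.4922·7.4^0.6859 = 5.8889
EBC = 5.8889·1.97

11.6011 EBC


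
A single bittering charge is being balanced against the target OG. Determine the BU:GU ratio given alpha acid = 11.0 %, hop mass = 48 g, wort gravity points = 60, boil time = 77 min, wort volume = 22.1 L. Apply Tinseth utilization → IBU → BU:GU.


U = 1.65·0.000125^(GP/1000)·(1−e^(−0.04t))/4.15;  IBU = (α/100)·m·U·1000/V;  BU:GU = IBU/GP
U = 1.65·0.000125^(60/1000)·(1−e^(−0.04·77))/4.15 = 0.2212
IBU = (11.0/100)·48·0.2212·1000/22.1 = 52.8517
BU:GU = 52.8517/60

0.8809


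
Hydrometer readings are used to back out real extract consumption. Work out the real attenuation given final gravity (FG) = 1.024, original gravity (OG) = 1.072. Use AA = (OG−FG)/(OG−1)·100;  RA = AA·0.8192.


AA = (1.072 − 1.024)/(1.072 − 1)·100 = 66.6667
RA = 66.6667·0.8192

54.6133 %


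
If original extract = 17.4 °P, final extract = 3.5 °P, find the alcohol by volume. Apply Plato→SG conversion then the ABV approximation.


SG = 259/(259 − P);  ABV = (OG − FG)·131.25
OG = 259/(259 − 17.4) = 1.0720
FG = 259/(259 − 3.5) = 1.0137
ABV = (1.0720 − 1.0137)·131.25

7.6547 % ABV


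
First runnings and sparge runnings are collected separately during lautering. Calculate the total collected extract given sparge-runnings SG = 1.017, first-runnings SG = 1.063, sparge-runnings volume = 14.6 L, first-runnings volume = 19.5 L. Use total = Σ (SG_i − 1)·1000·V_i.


first = (1.063 − 1)·1000·19.5 = 1228.5000
sparge = (1.017 − 1)·1000·14.6 = 248.2000
total = 1228.5000 + 248.2000

1476.7000 gravity·L


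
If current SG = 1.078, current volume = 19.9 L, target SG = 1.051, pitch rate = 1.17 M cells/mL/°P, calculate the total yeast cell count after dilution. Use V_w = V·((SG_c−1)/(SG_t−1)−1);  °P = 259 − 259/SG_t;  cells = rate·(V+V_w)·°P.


V_w = 19.9·((1.078−1)/(1.051−1)−1) = 10.5353
V_final = 19.9 + 10.5353 = 30.4353
°P = 259 − 259/1.051 = 12.5680
cells = 1.17·30.4353·12.5680

447.5387 billion cells


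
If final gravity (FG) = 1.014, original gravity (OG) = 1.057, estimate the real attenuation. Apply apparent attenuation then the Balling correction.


AA = (OG−FG)/(OG−1)·100;  RA = AA·0.8192
AA = (1.057 − 1.014)/(1.057 − 1)·100 = 75.4386
RA = 75.4386·0.8192

61.7993 %


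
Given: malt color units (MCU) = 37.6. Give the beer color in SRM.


SRM = 1.4922 · MCU^0.6859
SRM = 1.4922 · 37.6^0.6859

17.9576 SRM


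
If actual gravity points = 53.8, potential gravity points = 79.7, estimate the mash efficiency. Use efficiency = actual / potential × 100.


efficiency = 53.8 / 79.7 × 100

67.5031 %


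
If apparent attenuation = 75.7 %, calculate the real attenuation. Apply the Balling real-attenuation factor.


RA = AA · 0.8192
RA = 75.7 · 0.8192

62.0134 %


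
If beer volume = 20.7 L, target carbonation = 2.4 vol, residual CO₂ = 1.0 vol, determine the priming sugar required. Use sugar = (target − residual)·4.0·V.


sugar = (2.4 − 1.0)·4.0·20.7

115.9200 g


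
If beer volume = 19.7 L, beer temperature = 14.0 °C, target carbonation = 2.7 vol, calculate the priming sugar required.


residual = 14.695·(0.01821 + 0.09011·e^(−0.04·T));  sugar = (target − residual)·4.0·V
residual = 14.695·(0.01821 + 0.09011·e^(−0.04·14.0)) = 1.0240
sugar = (2.7 − 1.0240)·4.0·19.7

132.0710 g


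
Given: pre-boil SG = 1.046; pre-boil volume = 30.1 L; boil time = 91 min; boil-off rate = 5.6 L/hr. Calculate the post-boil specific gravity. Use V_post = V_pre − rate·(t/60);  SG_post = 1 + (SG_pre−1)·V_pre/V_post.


V_post = 30.1 − 5.6·(91/60) = 21.6067
SG_post = 1 + (1.046 − 1)·30.1/21.6067

1.0641


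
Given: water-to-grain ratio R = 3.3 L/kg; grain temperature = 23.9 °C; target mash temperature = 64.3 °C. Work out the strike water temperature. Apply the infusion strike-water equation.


T_strike = (0.41/R)·(T_mash − T_grain) + T_mash
T_strike = (0.41/3.3)·(64.3 − 23.9) + 64.3

69.3194 °C


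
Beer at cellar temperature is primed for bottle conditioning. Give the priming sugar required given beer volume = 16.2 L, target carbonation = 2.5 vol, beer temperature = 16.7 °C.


residual = 14.695·(0.01821 + 0.09011·e^(−0.04·T));  sugar = (target − residual)·4.0·V
residual = 14.695·(0.01821 + 0.09011·e^(−0.04·16.7)) = 0.9465
sugar = (2.5 − 0.9465)·4.0·16.2

100.6642 g


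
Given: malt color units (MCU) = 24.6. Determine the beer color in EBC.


SRM = 1.4922·MCU^0.6859;  EBC = SRM·1.97
SRM = 1.4922·24.6^0.6859 = 13.4236
EBC = 13.4236·1.97

26.4445 EBC


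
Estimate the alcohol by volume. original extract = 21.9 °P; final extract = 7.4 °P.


SG = 259/(259 − P);  ABV = (OG − FG)·131.25
OG = 259/(259 − 21.9) = 1.0924
FG = 259/(259 − 7.4) = 1.0294
ABV = (1.0924 − 1.0294)·131.25

8.2628 % ABV


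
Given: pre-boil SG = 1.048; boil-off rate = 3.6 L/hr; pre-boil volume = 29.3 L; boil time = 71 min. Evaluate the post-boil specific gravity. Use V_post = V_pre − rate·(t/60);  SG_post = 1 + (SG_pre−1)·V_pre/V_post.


V_post = 29.3 − 3.6·(71/60) = 25.0400
SG_post = 1 + (1.048 − 1)·29.3/25.0400

1.0562


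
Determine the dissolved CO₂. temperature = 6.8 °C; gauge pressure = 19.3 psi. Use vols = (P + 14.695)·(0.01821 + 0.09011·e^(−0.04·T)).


vols = (19.3 + 14.695)·(0.01821 + 0.09011·e^(−0.04·6.8))

2.9528 volumes


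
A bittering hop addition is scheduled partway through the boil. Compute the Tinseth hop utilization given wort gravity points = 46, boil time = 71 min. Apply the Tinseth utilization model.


U = 1.65·0.000125^(GP/1000) · (1 − e^(−0.04·t))/4.15
bigness = 1.65·0.000125^(46/1000) = 1.0913
boil_factor = (1 − e^(−0.04·71))/4.15 = 0.2269
U = 1.0913 · 0.2269

0.2476


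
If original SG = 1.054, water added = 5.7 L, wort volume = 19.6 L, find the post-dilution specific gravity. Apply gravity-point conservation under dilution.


SG_new = 1 + (SG_old − 1)·V_old/(V_old + V_water)
pts = (1.054 − 1)·1000·19.6/(19.6 + 5.7) = 41.8340
SG_new = 1 + 41.8340/1000

1.0418


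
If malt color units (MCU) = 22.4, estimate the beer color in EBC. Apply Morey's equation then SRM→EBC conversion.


SRM = 1.4922·MCU^0.6859;  EBC = SRM·1.97
SRM = 1.4922·22.4^0.6859 = 12.5882
EBC = 12.5882·1.97

24.7987 EBC


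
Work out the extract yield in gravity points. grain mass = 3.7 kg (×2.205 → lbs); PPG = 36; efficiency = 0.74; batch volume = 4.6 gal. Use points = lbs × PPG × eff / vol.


lbs = 3.7 × 2.205 = 8.1585
points = 8.1585 × 36 × 0.74 / 4.6

47.2484 points


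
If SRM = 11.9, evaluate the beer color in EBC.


EBC = SRM · 1.97
EBC = 11.9 · 1.97

23.4430 EBC


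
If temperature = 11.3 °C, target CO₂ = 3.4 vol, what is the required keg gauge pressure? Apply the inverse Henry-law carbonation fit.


psi = vols/(0.01821 + 0.09011·e^(−0.04·T)) − 14.695
psi = 3.4/(0.01821 + 0.09011·e^(−0.04·11.3)) − 14.695

30.3072 psi


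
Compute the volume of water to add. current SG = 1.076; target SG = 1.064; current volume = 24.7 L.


V_water = V·((SG_curr − 1)/(SG_target − 1) − 1)
V_water = 24.7·((1.076 − 1)/(1.064 − 1) − 1)

4.6312 L


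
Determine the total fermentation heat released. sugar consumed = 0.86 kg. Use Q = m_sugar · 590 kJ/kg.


Q = 0.86 · 590

507.4000 kJ


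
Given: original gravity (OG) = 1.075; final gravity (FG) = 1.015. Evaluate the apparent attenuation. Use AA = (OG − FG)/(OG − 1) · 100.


AA = (1.075 − 1.015)/(1.075 − 1) · 100

80.0000 %


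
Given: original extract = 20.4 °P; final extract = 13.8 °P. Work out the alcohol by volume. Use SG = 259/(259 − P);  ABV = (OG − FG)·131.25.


OG = 259/(259 − 20.4) = 1.0855
FG = 259/(259 − 13.8) = 1.0563
ABV = (1.0855 − 1.0563)·131.25

3.8349 % ABV


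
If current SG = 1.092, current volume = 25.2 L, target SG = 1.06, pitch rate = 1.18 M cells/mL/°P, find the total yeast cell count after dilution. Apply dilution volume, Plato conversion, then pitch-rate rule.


V_w = V·((SG_c−1)/(SG_t−1)−1);  °P = 259 − 259/SG_t;  cells = rate·(V+V_w)·°P
V_w = 25.2·((1.092−1)/(1.06−1)−1) = 13.4400
V_final = 25.2 + 13.4400 = 38.6400
°P = 259 − 259/1.06 = 14.6604
cells = 1.18·38.6400·14.6604

668.4428 billion cells


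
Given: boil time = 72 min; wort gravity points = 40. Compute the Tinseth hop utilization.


U = 1.65·0.000125^(GP/1000) · (1 − e^(−0.04·t))/4.15
bigness = 1.65·0.000125^(40/1000) = 1.1518
boil_factor = (1 − e^(−0.04·72))/4.15 = 0.2274
U = 1.1518 · 0.2274

0.2620


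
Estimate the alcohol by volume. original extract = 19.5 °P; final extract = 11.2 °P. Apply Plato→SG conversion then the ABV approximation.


SG = 259/(259 − P);  ABV = (OG − FG)·131.25
OG = 259/(259 − 19.5) = 1.0814
FG = 259/(259 − 11.2) = 1.0452
ABV = (1.0814 − 1.0452)·131.25

4.7541 % ABV


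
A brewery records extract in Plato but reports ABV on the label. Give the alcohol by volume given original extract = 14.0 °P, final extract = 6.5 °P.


SG = 259/(259 − P);  ABV = (OG − FG)·131.25
OG = 259/(259 − 14.0) = 1.0571
FG = 259/(259 − 6.5) = 1.0257
ABV = (1.0571 − 1.0257)·131.25

4.1213 % ABV


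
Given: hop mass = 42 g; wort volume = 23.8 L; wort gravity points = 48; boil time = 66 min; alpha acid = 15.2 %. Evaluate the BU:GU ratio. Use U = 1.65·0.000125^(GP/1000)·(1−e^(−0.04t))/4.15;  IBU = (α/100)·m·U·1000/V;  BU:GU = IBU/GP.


U = 1.65·0.000125^(48/1000)·(1−e^(−0.04·66))/4.15 = 0.2398
IBU = (15.2/100)·42·0.2398·1000/23.8 = 64.3354
BU:GU = 64.3354/48

1.3403


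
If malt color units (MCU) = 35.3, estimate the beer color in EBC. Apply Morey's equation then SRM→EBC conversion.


SRM = 1.4922·MCU^0.6859;  EBC = SRM·1.97
SRM = 1.4922·35.3^0.6859 = 17.1967
EBC = 17.1967·1.97

33.8775 EBC


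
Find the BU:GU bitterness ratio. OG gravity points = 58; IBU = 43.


BU:GU = IBU / OG_points
BU:GU = 43 / 58

0.7414


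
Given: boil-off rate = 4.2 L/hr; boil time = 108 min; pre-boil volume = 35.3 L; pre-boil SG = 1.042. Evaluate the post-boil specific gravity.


V_post = V_pre − rate·(t/60);  SG_post = 1 + (SG_pre−1)·V_pre/V_post
V_post = 35.3 − 4.2·(108/60) = 27.7400
SG_post = 1 + (1.042 − 1)·35.3/27.7400

1.0534


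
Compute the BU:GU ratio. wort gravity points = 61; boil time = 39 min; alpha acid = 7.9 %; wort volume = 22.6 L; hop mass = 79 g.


U = 1.65·0.000125^(GP/1000)·(1−e^(−0.04t))/4.15;  IBU = (α/100)·m·U·1000/V;  BU:GU = IBU/GP
U = 1.65·0.000125^(61/1000)·(1−e^(−0.04·39))/4.15 = 0.1815
IBU = (7.9/100)·79·0.1815·1000/22.6 = 50.1240
BU:GU = 50.1240/61

0.8217


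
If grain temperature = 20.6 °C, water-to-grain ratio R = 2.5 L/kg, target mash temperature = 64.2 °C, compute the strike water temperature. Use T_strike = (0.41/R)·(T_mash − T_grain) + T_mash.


T_strike = (0.41/2.5)·(64.2 − 20.6) + 64.2

71.3504 °C


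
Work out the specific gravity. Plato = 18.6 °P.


SG = 259/(259 − P)
SG = 259/(259 − 18.6)

1.0774


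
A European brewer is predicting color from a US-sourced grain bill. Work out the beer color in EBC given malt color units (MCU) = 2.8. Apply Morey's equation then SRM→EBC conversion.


SRM = 1.4922·MCU^0.6859;  EBC = SRM·1.97
SRM = 1.4922·2.8^0.6859 = 3.0237
EBC = 3.0237·1.97

5.9566 EBC


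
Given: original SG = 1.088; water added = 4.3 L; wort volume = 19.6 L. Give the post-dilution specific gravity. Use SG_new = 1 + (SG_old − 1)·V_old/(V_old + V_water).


pts = (1.088 − 1)·1000·19.6/(19.6 + 4.3) = 72.1674
SG_new = 1 + 72.1674/1000

1.0722


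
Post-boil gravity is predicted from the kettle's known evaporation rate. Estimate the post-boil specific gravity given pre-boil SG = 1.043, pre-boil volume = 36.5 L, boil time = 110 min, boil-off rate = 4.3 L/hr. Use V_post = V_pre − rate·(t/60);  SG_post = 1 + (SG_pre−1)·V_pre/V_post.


V_post = 36.5 − 4.3·(110/60) = 28.6167
SG_post = 1 + (1.043 − 1)·36.5/28.6167

1.0548


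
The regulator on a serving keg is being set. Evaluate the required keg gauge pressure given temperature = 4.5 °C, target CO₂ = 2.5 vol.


psi = vols/(0.01821 + 0.09011·e^(−0.04·T)) − 14.695
psi = 2.5/(0.01821 + 0.09011·e^(−0.04·4.5)) − 14.695

12.0498 psi


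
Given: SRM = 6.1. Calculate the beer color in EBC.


EBC = SRM · 1.97
EBC = 6.1 · 1.97

12.0170 EBC


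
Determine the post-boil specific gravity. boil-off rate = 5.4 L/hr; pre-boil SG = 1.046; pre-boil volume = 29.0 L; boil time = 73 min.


V_post = V_pre − rate·(t/60);  SG_post = 1 + (SG_pre−1)·V_pre/V_post
V_post = 29.0 − 5.4·(73/60) = 22.4300
SG_post = 1 + (1.046 − 1)·29.0/22.4300

1.0595


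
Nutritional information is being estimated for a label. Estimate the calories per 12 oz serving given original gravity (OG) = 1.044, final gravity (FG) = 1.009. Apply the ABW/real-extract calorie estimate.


ABW = (OG−FG)·131.25·0.79/FG;  °P = 259 − 259/SG (for OG→OE and FG→AE);  RE = 0.1808·OE + 0.8192·AE;  Cal = (6.9·ABW + 4·(RE−0.1))·FG·3.55
ABW = (1.044 − 1.009)·131.25·0.79/1.009 = 3.5967
OE = 259 − 259/1.044 = 10.9157 °P
AE = 259 − 259/1.009 = 2.3102 °P
RE = 0.1808·10.9157 + 0.8192·2.3102 = 3.8661 °P
Cal = (6.9·3.5967 + 4·(3.8661−0.1))·1.009·3.55

142.8536 kcal


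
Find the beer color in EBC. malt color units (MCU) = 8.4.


SRM = 1.4922·MCU^0.6859;  EBC = SRM·1.97
SRM = 1.4922·8.4^0.6859 = 6.4238
EBC = 6.4238·1.97

12.6548 EBC


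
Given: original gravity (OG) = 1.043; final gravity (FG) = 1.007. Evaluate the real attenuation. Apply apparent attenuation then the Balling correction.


AA = (OG−FG)/(OG−1)·100;  RA = AA·0.8192
AA = (1.043 − 1.007)/(1.043 − 1)·100 = 83.7209
RA = 83.7209·0.8192

68.5842 %


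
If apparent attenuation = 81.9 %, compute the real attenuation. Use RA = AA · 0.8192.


RA = 81.9 · 0.8192

67.0925 %


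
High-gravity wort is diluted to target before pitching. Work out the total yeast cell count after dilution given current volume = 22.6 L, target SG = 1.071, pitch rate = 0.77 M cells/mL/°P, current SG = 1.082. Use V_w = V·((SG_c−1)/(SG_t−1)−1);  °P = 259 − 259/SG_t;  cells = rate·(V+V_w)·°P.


V_w = 22.6·((1.082−1)/(1.071−1)−1) = 3.5014
V_final = 22.6 + 3.5014 = 26.1014
°P = 259 − 259/1.071 = 17.1699
cells = 0.77·26.1014·17.1699

345.0828 billion cells


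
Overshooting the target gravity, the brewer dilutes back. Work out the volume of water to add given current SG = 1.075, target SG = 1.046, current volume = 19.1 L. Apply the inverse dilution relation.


V_water = V·((SG_curr − 1)/(SG_target − 1) − 1)
V_water = 19.1·((1.075 − 1)/(1.046 − 1) − 1)

12.0413 L


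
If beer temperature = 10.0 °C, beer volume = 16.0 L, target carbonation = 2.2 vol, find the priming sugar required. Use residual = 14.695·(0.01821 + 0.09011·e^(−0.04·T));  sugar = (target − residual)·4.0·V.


residual = 14.695·(0.01821 + 0.09011·e^(−0.04·10.0)) = 1.1552
sugar = (2.2 − 1.1552)·4.0·16.0

66.8665 g


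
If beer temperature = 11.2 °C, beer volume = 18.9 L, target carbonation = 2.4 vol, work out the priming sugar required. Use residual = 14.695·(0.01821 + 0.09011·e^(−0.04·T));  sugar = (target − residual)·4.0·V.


residual = 14.695·(0.01821 + 0.09011·e^(−0.04·11.2)) = 1.1136
sugar = (2.4 − 1.1136)·4.0·18.9

97.2509 g


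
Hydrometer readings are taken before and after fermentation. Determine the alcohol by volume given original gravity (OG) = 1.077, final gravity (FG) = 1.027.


ABV = (OG − FG) · 131.25
ABV = (1.077 − 1.027) · 131.25

6.5625 % ABV


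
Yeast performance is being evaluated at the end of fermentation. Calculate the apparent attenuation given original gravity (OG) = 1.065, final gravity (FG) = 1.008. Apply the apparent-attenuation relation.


AA = (OG − FG)/(OG − 1) · 100
AA = (1.065 − 1.008)/(1.065 − 1) · 100

87.6923 %


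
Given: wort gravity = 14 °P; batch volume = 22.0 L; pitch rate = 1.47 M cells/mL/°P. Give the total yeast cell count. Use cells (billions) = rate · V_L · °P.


cells = 1.47 · 22.0 · 14

452.7600 billion cells


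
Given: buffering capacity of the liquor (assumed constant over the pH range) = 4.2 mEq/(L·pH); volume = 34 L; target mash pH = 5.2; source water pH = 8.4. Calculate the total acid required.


acid = buffering capacity · (pH_source − pH_target) · V
acid = 4.2 · (8.4 − 5.2) · 34

456.9600 mEq


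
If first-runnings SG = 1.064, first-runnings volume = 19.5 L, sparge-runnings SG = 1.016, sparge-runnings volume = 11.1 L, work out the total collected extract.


total = Σ (SG_i − 1)·1000·V_i
first = (1.064 − 1)·1000·19.5 = 1248.0000
sparge = (1.016 − 1)·1000·11.1 = 177.6000
total = 1248.0000 + 177.6000

1425.6000 gravity·L


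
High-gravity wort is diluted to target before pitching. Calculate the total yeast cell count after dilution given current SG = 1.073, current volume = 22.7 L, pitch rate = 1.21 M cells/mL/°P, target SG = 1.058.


V_w = V·((SG_c−1)/(SG_t−1)−1);  °P = 259 − 259/SG_t;  cells = rate·(V+V_w)·°P
V_w = 22.7·((1.073−1)/(1.058−1)−1) = 5.8707
V_final = 22.7 + 5.8707 = 28.5707
°P = 259 − 259/1.058 = 14.1985
cells = 1.21·28.5707·14.1985

490.8493 billion cells


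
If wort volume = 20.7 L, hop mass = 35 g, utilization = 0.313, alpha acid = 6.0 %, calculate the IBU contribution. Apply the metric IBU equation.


IBU = (α/100)·mass·U·1000 / V
IBU = (6.0/100)·35·0.313·1000 / 20.7

31.7536 IBU


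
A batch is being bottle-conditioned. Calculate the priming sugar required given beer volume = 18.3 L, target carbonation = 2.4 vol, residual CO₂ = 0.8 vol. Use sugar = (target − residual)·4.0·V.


sugar = (2.4 − 0.8)·4.0·18.3

117.1200 g


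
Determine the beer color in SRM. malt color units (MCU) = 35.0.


SRM = 1.4922 · MCU^0.6859
SRM = 1.4922 · 35.0^0.6859

17.0963 SRM


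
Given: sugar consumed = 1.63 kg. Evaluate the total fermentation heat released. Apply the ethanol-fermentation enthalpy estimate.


Q = m_sugar · 590 kJ/kg
Q = 1.63 · 590

961.7000 kJ


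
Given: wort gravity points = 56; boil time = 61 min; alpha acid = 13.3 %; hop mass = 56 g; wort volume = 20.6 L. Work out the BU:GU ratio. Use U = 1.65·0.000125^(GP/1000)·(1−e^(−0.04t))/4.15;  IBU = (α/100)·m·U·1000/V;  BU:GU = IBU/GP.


U = 1.65·0.000125^(56/1000)·(1−e^(−0.04·61))/4.15 = 0.2194
IBU = (13.3/100)·56·0.2194·1000/20.6 = 79.3285
BU:GU = 79.3285/56

1.4166


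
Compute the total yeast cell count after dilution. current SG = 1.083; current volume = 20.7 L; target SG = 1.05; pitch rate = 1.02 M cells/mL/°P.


V_w = V·((SG_c−1)/(SG_t−1)−1);  °P = 259 − 259/SG_t;  cells = rate·(V+V_w)·°P
V_w = 20.7·((1.083−1)/(1.05−1)−1) = 13.6620
V_final = 20.7 + 13.6620 = 34.3620
°P = 259 − 259/1.05 = 12.3333
cells = 1.02·34.3620·12.3333

432.2740 billion cells


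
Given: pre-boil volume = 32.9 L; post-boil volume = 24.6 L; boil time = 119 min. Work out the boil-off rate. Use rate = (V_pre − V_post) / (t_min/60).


rate = (32.9 − 24.6) / (119/60)

4.1849 L/hr


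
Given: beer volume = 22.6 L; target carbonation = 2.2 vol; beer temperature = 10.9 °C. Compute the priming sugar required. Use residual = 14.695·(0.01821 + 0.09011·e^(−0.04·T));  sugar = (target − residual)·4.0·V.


residual = 14.695·(0.01821 + 0.09011·e^(−0.04·10.9)) = 1.1238
sugar = (2.2 − 1.1238)·4.0·22.6

97.2862 g


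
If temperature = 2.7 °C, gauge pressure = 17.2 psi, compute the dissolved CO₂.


vols = (P + 14.695)·(0.01821 + 0.09011·e^(−0.04·T))
vols = (17.2 + 14.695)·(0.01821 + 0.09011·e^(−0.04·2.7))

3.1606 volumes


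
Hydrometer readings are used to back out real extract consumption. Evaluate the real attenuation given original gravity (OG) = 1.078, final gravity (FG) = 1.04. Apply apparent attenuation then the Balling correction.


AA = (OG−FG)/(OG−1)·100;  RA = AA·0.8192
AA = (1.078 − 1.04)/(1.078 − 1)·100 = 48.7179
RA = 48.7179·0.8192

39.9097 %


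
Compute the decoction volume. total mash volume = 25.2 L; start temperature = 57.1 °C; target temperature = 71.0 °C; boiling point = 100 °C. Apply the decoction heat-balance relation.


V_dec = V_total·(T_target − T_start)/(T_boil − T_start)
V_dec = 25.2·(71.0 − 57.1)/(100 − 57.1)

8.1650 L


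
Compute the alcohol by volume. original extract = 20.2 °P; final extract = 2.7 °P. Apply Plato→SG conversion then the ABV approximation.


SG = 259/(259 − P);  ABV = (OG − FG)·131.25
OG = 259/(259 − 20.2) = 1.0846
FG = 259/(259 − 2.7) = 1.0105
ABV = (1.0846 − 1.0105)·131.25

9.7197 % ABV


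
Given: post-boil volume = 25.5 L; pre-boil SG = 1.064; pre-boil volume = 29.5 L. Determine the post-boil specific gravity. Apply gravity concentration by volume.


SG_post = 1 + (SG_pre − 1)·V_pre/V_post
pts_pre = (1.064 − 1)·1000 = 64.0000
pts_post = 64.0000·29.5/25.5 = 74.0392
SG_post = 1 + 74.0392/1000

1.0740


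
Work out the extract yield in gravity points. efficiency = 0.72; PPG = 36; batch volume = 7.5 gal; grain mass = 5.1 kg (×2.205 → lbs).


points = lbs × PPG × eff / vol
lbs = 5.1 × 2.205 = 11.2455
points = 11.2455 × 36 × 0.72 / 7.5

38.8644 points


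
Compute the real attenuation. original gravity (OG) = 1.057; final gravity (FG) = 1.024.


AA = (OG−FG)/(OG−1)·100;  RA = AA·0.8192
AA = (1.057 − 1.024)/(1.057 − 1)·100 = 57.8947
RA = 57.8947·0.8192

47.4274 %


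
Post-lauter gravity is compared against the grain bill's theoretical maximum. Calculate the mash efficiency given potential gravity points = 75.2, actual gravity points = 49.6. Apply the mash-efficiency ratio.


efficiency = actual / potential × 100
efficiency = 49.6 / 75.2 × 100

65.9574 %


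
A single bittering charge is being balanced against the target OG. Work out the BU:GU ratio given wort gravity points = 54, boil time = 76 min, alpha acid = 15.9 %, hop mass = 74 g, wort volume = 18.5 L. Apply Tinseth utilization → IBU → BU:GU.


U = 1.65·0.000125^(GP/1000)·(1−e^(−0.04t))/4.15;  IBU = (α/100)·m·U·1000/V;  BU:GU = IBU/GP
U = 1.65·0.000125^(54/1000)·(1−e^(−0.04·76))/4.15 = 0.2330
IBU = (15.9/100)·74·0.2330·1000/18.5 = 148.1966
BU:GU = 148.1966/54

2.7444


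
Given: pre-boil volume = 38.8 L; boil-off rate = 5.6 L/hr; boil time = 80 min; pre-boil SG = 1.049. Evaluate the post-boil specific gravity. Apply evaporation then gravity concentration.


V_post = V_pre − rate·(t/60);  SG_post = 1 + (SG_pre−1)·V_pre/V_post
V_post = 38.8 − 5.6·(80/60) = 31.3333
SG_post = 1 + (1.049 − 1)·38.8/31.3333

1.0607


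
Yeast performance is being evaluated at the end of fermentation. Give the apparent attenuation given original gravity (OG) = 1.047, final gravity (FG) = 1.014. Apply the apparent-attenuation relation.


AA = (OG − FG)/(OG − 1) · 100
AA = (1.047 − 1.014)/(1.047 − 1) · 100

70.2128 %
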